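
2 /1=2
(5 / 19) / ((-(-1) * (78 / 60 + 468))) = 50 / 89167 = 0.00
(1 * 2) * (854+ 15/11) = 18818/11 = 1710.73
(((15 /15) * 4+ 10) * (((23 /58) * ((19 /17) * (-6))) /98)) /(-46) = 0.01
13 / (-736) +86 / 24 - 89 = -188639 / 2208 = -85.43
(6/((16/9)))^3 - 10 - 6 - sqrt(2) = 11491/512 - sqrt(2) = 21.03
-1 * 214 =-214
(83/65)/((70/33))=2739/4550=0.60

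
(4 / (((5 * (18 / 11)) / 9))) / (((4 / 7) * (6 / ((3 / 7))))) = 0.55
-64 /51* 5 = -320 /51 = -6.27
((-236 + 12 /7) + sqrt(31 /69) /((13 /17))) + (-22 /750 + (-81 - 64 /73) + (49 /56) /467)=-226363817681 /715911000 + 17 * sqrt(2139) /897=-315.31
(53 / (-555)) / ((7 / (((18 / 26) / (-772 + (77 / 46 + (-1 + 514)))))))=7314 / 199275895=0.00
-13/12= -1.08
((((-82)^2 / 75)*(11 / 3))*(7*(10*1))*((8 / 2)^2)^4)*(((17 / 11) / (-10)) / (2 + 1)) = -52439023616 / 675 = -77687442.39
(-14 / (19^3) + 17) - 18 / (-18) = 123448 / 6859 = 18.00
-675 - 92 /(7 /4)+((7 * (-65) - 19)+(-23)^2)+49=-4365 /7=-623.57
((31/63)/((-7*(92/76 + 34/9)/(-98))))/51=1178/43503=0.03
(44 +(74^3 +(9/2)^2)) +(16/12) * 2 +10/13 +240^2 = 462891.69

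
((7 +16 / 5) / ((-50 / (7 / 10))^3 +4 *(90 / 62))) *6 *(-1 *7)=11387943 / 9687345650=0.00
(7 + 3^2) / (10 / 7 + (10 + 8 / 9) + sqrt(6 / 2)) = 782208 / 590269 - 63504 * sqrt(3) / 590269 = 1.14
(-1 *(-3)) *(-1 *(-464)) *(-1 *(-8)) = 11136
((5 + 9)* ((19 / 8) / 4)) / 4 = 133 / 64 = 2.08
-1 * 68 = -68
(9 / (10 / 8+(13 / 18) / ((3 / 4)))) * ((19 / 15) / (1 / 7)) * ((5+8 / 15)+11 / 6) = 1587222 / 5975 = 265.64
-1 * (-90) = 90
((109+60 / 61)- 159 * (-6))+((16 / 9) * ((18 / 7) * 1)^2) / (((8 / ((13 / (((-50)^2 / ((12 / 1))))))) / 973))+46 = 320035907 / 266875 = 1199.20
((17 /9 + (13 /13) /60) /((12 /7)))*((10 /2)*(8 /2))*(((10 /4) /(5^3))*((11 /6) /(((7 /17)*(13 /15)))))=64141 /28080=2.28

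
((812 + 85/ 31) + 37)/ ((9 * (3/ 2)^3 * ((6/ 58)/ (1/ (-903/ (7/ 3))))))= -6125728/ 8745813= -0.70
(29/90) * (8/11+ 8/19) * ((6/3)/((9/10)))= 4640/5643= 0.82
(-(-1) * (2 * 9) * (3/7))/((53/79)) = 4266/371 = 11.50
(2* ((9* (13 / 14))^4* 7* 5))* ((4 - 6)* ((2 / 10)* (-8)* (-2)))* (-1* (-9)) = -6745993956 / 343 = -19667620.86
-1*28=-28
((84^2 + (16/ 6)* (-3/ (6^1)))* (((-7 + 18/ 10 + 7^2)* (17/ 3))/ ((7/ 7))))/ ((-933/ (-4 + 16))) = -105058096/ 4665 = -22520.49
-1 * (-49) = 49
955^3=870983875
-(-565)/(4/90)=25425/2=12712.50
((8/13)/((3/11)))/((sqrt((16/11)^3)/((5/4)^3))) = 15125 * sqrt(11)/19968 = 2.51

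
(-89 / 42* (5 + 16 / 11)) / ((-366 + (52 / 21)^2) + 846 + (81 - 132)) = -132699 / 4221646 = -0.03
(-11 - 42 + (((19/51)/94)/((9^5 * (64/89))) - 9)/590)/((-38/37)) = 4193485355182853/81237426080256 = 51.62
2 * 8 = 16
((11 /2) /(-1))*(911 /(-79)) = 10021 /158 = 63.42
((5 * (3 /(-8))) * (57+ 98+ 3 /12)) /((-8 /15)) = 139725 /256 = 545.80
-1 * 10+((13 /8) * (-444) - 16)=-1495 /2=-747.50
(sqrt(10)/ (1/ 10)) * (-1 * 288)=-2880 * sqrt(10)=-9107.36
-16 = -16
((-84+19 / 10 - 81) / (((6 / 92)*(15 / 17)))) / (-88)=637721 / 19800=32.21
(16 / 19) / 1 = 16 / 19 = 0.84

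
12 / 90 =2 / 15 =0.13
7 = 7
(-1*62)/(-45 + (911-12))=-31/427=-0.07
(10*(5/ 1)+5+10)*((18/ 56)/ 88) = 585/ 2464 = 0.24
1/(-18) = -1/18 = -0.06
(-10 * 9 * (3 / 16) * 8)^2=18225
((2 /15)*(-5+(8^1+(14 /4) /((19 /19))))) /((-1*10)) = -13 /150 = -0.09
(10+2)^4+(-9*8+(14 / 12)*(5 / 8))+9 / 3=992051 / 48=20667.73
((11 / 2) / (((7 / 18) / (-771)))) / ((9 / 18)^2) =-305316 / 7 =-43616.57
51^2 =2601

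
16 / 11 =1.45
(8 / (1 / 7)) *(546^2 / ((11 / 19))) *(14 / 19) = 233722944 / 11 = 21247540.36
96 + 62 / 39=97.59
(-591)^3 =-206425071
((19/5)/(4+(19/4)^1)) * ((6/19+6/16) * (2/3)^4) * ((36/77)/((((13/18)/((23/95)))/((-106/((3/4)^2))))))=-2496512/1426425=-1.75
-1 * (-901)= 901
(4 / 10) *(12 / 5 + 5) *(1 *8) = 592 / 25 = 23.68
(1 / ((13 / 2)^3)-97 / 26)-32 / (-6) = 1.61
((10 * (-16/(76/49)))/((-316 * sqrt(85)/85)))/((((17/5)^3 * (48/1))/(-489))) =-4991875 * sqrt(85)/58995304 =-0.78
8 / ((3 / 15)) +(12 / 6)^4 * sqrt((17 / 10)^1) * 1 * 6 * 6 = 40 +288 * sqrt(170) / 5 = 791.01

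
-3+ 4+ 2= 3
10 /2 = 5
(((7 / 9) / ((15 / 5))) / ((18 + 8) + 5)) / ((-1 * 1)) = -7 / 837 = -0.01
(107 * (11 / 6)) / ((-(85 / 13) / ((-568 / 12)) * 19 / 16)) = 17381936 / 14535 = 1195.87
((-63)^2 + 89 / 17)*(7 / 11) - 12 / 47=2020514 / 799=2528.80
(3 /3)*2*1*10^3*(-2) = -4000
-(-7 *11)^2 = -5929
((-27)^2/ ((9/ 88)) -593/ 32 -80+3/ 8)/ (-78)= -74985/ 832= -90.13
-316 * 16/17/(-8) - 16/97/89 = 5455784/146761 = 37.17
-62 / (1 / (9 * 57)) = -31806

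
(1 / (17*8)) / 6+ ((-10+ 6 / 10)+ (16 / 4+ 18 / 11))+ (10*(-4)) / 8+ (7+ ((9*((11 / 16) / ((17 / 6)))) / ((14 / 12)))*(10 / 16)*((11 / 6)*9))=17.54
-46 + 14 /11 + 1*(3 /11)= -489 /11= -44.45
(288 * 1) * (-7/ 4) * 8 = -4032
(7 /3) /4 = 7 /12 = 0.58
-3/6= -0.50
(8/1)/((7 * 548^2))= 1/262766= 0.00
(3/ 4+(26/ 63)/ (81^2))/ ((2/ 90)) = 6200665/ 183708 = 33.75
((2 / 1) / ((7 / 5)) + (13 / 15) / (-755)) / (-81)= -0.02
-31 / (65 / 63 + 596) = -1953 / 37613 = -0.05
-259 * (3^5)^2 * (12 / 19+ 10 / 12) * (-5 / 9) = 472971555 / 38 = 12446619.87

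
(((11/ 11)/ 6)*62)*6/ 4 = 31/ 2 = 15.50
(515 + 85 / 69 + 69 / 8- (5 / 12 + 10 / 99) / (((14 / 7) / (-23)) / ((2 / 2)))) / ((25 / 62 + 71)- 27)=149873189 / 12537162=11.95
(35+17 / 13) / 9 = 472 / 117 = 4.03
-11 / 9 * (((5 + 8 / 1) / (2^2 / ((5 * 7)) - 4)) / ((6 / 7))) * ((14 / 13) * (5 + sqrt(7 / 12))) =18865 * sqrt(21) / 22032 + 94325 / 3672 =29.61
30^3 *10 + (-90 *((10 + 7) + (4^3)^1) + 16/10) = 1313558/5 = 262711.60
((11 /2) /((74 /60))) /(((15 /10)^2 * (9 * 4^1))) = 55 /999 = 0.06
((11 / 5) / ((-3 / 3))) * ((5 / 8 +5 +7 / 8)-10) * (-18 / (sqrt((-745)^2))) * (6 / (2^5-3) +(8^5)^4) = -4634052695616760736166 / 21605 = -214489826226186564.97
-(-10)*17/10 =17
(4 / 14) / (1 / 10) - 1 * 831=-5797 / 7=-828.14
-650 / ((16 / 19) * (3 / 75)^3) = -96484375 / 8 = -12060546.88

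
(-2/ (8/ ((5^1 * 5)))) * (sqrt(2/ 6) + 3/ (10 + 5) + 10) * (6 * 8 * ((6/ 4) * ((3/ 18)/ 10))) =-153/ 2 - 5 * sqrt(3)/ 2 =-80.83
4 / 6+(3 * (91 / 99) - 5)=-52 / 33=-1.58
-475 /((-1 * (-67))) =-475 /67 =-7.09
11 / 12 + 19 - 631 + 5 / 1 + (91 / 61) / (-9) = -1331323 / 2196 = -606.25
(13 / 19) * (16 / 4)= 52 / 19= 2.74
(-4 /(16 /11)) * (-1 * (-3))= -8.25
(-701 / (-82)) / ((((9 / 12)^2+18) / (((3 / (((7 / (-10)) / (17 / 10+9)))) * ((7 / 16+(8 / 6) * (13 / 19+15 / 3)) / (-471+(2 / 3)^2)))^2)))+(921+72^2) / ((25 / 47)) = 52552185826331867007 / 4578641406600800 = 11477.68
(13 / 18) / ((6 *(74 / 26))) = 0.04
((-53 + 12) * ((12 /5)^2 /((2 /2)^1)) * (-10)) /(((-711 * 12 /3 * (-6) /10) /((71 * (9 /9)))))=23288 /237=98.26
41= 41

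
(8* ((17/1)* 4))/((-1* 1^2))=-544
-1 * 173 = -173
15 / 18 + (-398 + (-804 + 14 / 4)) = -3593 / 3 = -1197.67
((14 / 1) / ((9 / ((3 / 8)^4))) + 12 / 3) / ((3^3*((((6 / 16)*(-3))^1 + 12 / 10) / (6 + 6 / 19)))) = 206375 / 16416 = 12.57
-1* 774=-774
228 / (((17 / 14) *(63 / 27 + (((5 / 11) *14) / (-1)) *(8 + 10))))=-15048 / 8993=-1.67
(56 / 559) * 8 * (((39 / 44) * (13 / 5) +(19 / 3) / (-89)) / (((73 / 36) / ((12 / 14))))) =151129728 / 199750265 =0.76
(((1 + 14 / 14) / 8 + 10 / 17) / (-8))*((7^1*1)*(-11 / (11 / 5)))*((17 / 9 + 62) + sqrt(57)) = 1995*sqrt(57) / 544 + 382375 / 1632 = 261.99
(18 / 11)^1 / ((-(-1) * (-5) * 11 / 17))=-306 / 605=-0.51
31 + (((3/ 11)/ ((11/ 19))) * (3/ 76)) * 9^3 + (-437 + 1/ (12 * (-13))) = -392.45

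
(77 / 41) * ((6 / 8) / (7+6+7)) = 231 / 3280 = 0.07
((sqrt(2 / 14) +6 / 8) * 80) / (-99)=-20 / 33 - 80 * sqrt(7) / 693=-0.91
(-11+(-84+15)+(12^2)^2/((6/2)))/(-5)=-6832/5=-1366.40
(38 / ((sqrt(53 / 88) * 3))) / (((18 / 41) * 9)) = 1558 * sqrt(1166) / 12879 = 4.13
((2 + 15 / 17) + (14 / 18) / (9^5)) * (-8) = -208325824 / 9034497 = -23.06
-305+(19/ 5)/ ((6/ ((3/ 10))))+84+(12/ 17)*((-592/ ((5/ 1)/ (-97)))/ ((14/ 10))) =66281161/ 11900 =5569.85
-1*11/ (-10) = 1.10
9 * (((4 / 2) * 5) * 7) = 630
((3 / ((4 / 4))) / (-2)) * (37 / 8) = -111 / 16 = -6.94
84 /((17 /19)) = 1596 /17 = 93.88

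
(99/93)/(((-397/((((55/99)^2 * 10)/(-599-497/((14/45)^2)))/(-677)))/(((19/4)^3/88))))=-6001625/2311462234252224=-0.00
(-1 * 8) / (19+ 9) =-2 / 7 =-0.29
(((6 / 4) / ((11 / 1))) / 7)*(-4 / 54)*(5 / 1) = -0.01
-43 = -43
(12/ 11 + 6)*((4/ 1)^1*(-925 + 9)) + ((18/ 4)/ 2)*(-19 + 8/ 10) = -5724849/ 220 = -26022.04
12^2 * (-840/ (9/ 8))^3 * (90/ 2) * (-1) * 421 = 1135631400960000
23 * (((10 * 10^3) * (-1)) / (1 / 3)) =-690000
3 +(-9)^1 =-6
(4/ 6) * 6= 4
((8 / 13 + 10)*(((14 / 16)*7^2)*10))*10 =591675 / 13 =45513.46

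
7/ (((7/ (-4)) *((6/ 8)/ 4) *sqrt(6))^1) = -32 *sqrt(6)/ 9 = -8.71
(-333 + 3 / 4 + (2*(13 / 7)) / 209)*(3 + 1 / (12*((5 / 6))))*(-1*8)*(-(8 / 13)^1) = -482167304 / 95095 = -5070.37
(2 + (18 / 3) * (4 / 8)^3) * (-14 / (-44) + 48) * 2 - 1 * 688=-1689 / 4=-422.25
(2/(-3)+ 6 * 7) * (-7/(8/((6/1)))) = -217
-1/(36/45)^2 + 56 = 871/16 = 54.44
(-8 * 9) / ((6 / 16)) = -192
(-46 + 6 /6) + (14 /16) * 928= 767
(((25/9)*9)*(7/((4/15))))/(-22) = -2625/88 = -29.83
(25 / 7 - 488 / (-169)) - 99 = -109476 / 1183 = -92.54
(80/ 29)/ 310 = 8/ 899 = 0.01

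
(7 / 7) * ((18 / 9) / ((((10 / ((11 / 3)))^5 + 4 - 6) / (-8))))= -1288408 / 11988949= -0.11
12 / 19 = 0.63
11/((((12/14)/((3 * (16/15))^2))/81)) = 266112/25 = 10644.48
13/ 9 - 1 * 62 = -545/ 9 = -60.56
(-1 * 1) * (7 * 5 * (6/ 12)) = -35/ 2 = -17.50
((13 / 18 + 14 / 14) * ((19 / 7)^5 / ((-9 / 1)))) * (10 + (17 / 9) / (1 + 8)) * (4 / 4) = -63479750063 / 220541454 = -287.84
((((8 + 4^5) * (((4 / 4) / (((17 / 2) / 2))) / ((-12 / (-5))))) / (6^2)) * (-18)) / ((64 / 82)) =-8815 / 136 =-64.82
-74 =-74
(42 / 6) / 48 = 7 / 48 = 0.15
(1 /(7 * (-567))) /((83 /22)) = -22 /329427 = -0.00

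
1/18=0.06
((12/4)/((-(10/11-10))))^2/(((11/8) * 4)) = 99/5000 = 0.02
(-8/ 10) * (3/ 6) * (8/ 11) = -0.29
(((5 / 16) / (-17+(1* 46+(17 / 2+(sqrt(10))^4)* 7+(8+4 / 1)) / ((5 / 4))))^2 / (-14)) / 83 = -25 / 120704915968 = -0.00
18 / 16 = 9 / 8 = 1.12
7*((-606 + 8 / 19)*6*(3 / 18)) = -80542 / 19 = -4239.05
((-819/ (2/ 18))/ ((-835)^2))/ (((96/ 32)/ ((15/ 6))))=-2457/ 278890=-0.01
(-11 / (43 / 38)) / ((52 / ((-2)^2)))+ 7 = 3495 / 559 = 6.25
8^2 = 64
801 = 801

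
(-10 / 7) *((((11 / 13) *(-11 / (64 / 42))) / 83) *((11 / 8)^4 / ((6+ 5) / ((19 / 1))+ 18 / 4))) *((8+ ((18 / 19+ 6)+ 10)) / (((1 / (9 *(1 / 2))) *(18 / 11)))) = 69276892905 / 13647675392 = 5.08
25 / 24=1.04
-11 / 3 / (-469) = 11 / 1407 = 0.01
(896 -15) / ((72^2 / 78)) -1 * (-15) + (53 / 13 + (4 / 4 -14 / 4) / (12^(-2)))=-3680359 / 11232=-327.67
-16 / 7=-2.29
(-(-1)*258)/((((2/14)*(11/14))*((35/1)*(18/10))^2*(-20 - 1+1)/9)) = -43/165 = -0.26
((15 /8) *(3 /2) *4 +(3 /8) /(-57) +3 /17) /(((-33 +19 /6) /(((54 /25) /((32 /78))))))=-93218931 /46253600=-2.02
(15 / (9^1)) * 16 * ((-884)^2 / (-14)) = -31258240 / 21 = -1488487.62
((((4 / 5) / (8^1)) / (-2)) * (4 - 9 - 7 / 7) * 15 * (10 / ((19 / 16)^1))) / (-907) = -720 / 17233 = -0.04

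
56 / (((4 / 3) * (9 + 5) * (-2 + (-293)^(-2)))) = -257547 / 171697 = -1.50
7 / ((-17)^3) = -0.00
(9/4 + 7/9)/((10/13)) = 3.94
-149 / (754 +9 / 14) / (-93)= 2086 / 982545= 0.00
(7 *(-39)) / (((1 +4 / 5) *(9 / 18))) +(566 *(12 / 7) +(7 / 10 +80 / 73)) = 10251911 / 15330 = 668.75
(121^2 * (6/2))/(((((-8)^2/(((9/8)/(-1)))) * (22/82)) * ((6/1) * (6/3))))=-491139/2048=-239.81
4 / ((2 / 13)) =26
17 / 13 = 1.31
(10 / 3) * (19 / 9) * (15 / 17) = 950 / 153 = 6.21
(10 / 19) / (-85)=-0.01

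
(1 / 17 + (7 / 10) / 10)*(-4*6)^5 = -1025773.33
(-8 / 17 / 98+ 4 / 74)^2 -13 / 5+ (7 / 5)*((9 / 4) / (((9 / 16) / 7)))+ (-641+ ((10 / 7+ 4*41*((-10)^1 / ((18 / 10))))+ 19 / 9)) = -7181354123477 / 4749670205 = -1511.97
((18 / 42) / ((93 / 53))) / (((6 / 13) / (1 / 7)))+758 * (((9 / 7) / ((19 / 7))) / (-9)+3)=386884163 / 173166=2234.18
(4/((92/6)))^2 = 36/529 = 0.07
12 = 12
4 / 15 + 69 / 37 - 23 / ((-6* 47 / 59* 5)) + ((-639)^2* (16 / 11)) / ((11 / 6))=2045021761451 / 6312570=323960.25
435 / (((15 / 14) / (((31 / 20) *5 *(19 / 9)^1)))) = 119567 / 18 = 6642.61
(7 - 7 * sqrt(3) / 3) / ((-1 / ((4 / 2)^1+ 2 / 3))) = -56 / 3+ 56 * sqrt(3) / 9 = -7.89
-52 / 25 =-2.08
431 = 431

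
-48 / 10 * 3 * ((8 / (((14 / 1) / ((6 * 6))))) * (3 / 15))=-10368 / 175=-59.25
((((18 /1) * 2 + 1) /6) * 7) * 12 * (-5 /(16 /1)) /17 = -1295 /136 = -9.52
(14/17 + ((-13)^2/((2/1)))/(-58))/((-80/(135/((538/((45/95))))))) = 303507/322524544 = 0.00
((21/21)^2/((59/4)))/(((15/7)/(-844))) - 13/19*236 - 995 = -1183.18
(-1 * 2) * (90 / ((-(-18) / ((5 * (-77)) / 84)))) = 275 / 6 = 45.83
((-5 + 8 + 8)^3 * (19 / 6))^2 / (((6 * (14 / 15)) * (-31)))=-3197667605 / 31248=-102331.91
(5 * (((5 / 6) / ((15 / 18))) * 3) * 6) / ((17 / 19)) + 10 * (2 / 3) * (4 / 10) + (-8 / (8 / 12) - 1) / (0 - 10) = 53323 / 510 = 104.55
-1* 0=0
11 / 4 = 2.75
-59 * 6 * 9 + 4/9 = -28670/9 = -3185.56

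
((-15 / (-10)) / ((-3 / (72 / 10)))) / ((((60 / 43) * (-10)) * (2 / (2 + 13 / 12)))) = 1591 / 4000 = 0.40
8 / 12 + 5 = 17 / 3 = 5.67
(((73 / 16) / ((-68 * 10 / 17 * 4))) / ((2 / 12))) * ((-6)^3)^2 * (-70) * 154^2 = 13251990906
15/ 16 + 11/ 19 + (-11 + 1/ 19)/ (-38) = 10423/ 5776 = 1.80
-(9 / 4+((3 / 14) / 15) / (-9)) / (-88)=2833 / 110880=0.03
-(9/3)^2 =-9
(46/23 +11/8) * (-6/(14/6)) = -243/28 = -8.68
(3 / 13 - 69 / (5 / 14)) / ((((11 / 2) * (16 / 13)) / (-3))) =37629 / 440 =85.52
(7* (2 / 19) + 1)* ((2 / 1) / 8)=33 / 76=0.43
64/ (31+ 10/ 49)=3136/ 1529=2.05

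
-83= -83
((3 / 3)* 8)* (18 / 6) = 24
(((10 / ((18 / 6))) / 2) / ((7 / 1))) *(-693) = -165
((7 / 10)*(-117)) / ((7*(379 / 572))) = -33462 / 1895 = -17.66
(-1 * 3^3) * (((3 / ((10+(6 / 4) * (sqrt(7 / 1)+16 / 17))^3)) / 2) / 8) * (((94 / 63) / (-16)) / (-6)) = -13786082896665 / 129787205833418168+16599121979337 * sqrt(7) / 519148823333672672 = -0.00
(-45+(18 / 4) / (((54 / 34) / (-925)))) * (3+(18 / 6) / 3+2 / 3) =-111965 / 9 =-12440.56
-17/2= -8.50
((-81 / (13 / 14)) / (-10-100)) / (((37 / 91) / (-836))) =-301644 / 185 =-1630.51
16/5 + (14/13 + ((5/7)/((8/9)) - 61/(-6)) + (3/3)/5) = 15.45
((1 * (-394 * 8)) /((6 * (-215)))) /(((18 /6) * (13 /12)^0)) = 1576 /1935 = 0.81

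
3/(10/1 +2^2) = 3/14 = 0.21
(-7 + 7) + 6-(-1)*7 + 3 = 16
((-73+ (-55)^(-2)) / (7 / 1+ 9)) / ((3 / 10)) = -9201 / 605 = -15.21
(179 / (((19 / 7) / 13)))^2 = 265331521 / 361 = 734990.36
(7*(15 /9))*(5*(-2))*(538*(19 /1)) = -3577700 /3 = -1192566.67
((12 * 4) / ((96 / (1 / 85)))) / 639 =1 / 108630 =0.00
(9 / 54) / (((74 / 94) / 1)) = 47 / 222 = 0.21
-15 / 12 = -5 / 4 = -1.25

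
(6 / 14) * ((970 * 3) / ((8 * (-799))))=-4365 / 22372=-0.20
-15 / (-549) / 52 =5 / 9516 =0.00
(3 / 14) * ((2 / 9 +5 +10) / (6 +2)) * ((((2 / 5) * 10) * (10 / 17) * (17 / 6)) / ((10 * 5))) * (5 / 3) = 137 / 1512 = 0.09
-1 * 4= -4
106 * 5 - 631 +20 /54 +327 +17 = 6571 /27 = 243.37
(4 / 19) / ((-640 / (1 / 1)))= -1 / 3040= -0.00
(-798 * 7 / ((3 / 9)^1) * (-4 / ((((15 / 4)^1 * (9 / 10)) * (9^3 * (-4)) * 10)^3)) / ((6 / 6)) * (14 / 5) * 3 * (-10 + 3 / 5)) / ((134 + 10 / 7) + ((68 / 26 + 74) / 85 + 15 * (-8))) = 49878374 / 146686840509819375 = 0.00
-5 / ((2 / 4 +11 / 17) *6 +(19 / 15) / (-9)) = -11475 / 15472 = -0.74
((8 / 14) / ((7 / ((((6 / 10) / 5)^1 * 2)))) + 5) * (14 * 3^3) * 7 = 332046 / 25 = 13281.84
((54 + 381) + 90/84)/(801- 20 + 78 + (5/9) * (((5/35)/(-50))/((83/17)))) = 22802175/44917093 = 0.51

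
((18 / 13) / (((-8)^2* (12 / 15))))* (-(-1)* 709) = 31905 / 1664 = 19.17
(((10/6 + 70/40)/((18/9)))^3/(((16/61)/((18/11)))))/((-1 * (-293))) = 4204181/39604224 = 0.11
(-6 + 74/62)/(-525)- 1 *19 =-309076/16275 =-18.99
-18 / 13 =-1.38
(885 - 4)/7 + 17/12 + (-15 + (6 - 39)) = 6659/84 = 79.27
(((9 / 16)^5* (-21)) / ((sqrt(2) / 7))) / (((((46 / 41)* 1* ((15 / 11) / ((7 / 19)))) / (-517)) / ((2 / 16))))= 4722519416769* sqrt(2) / 73316433920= 91.09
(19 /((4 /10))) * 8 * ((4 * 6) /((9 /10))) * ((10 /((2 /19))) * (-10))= -28880000 /3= -9626666.67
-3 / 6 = -1 / 2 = -0.50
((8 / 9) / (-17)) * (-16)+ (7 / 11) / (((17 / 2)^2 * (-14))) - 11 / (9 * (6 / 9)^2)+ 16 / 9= -15593 / 114444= -0.14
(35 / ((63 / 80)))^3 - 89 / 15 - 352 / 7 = 2238565571 / 25515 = 87735.28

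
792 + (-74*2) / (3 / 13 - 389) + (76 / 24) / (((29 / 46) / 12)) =62485230 / 73283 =852.66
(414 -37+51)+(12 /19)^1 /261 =707488 /1653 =428.00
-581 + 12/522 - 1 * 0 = -50545/87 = -580.98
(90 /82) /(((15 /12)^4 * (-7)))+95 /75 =129413 /107625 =1.20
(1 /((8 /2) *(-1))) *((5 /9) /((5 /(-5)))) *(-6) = -5 /6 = -0.83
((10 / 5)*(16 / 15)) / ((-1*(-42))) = 16 / 315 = 0.05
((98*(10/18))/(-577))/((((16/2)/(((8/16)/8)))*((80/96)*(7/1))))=-7/55392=-0.00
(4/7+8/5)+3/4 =409/140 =2.92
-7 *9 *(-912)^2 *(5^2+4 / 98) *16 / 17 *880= -129324081807360 / 119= -1086756989977.82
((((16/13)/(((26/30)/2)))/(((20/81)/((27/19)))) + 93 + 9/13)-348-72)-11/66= -5974927/19266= -310.13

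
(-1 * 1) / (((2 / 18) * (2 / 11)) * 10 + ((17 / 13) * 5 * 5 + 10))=-1287 / 55205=-0.02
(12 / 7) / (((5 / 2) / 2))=48 / 35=1.37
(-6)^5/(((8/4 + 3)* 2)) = -3888/5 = -777.60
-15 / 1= -15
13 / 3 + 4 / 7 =4.90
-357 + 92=-265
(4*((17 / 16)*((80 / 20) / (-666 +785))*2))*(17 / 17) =2 / 7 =0.29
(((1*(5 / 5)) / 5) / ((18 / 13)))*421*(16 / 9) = 43784 / 405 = 108.11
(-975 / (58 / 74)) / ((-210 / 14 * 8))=2405 / 232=10.37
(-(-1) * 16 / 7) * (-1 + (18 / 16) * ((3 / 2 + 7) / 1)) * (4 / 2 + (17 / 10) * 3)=9727 / 70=138.96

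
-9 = -9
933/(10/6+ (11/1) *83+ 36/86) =120357/118046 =1.02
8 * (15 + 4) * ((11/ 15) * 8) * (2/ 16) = 1672/ 15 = 111.47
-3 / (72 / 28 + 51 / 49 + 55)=-147 / 2872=-0.05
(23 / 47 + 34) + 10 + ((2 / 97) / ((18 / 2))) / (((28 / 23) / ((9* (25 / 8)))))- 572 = -269324127 / 510608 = -527.46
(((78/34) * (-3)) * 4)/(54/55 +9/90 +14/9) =-463320/44387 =-10.44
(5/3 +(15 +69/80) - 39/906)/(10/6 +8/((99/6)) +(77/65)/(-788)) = 17851878187/2194983716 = 8.13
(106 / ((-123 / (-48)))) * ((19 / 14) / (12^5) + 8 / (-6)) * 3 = -246176785 / 1487808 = -165.46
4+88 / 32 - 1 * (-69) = 75.75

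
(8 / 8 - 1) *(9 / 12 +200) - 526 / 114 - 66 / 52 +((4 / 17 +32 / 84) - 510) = -515.27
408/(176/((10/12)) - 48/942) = 40035/20719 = 1.93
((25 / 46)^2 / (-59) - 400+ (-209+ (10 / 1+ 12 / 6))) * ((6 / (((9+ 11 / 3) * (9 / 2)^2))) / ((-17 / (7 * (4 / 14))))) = 149064986 / 90730377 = 1.64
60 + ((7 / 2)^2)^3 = 121489 / 64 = 1898.27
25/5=5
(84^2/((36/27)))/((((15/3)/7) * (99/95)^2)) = 2476460/363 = 6822.20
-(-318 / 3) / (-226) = -53 / 113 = -0.47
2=2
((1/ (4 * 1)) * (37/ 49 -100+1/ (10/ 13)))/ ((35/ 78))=-1871727/ 34300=-54.57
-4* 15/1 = -60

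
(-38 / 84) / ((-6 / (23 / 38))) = 0.05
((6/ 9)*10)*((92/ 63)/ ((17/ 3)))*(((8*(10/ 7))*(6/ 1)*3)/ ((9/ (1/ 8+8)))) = 2392000/ 7497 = 319.06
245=245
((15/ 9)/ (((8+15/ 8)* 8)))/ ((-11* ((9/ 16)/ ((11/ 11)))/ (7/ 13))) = -560/ 305019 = -0.00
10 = 10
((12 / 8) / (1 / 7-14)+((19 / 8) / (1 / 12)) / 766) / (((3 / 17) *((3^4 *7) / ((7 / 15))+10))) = -59823 / 182039900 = -0.00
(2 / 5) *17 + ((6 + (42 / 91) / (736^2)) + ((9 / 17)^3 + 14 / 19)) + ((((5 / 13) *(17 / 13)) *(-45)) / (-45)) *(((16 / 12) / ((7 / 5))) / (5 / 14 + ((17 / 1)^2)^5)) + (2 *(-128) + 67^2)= 7681946573309309613349398136673 / 1808927708709233846705487360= 4246.69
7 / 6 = 1.17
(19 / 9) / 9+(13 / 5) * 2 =2201 / 405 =5.43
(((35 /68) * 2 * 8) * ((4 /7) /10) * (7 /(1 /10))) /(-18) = -280 /153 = -1.83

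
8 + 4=12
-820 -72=-892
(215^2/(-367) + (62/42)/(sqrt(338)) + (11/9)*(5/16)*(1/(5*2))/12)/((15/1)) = -159749563/19025280 + 31*sqrt(2)/8190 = -8.39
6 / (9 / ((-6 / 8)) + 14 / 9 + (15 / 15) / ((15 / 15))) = -54 / 85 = -0.64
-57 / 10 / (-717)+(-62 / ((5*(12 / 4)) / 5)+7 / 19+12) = -1129387 / 136230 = -8.29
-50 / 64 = -25 / 32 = -0.78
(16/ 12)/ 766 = 0.00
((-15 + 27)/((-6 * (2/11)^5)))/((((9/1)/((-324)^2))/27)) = -3169966833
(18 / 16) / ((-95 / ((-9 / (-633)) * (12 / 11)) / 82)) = -3321 / 220495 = -0.02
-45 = -45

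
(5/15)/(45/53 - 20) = -0.02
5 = 5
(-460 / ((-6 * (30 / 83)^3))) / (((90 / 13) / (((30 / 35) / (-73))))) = -170964313 / 62086500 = -2.75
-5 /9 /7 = -5 /63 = -0.08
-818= -818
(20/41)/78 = 10/1599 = 0.01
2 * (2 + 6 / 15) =24 / 5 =4.80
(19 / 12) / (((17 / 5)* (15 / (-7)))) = -133 / 612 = -0.22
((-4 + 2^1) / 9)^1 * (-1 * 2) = 4 / 9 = 0.44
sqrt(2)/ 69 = 0.02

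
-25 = -25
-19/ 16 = -1.19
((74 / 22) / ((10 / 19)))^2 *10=494209 / 1210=408.44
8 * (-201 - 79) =-2240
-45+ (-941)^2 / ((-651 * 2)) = -944071 / 1302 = -725.09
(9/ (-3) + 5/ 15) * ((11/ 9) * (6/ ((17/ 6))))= -352/ 51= -6.90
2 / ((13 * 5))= 2 / 65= 0.03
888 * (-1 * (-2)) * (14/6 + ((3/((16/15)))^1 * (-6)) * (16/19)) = -400784/19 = -21093.89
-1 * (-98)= 98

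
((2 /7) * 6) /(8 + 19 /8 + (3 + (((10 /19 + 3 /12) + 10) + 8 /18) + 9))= 16416 /321713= 0.05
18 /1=18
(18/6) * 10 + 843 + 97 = 970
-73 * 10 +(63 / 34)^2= -839911 / 1156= -726.57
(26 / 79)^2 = 676 / 6241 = 0.11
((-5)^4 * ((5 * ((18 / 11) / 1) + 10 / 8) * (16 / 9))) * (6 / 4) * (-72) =-12450000 / 11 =-1131818.18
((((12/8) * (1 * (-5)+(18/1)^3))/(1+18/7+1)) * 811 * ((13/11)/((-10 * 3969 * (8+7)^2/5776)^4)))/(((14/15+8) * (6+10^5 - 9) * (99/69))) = 2127201569040417376/8501295816545842754881787109375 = 0.00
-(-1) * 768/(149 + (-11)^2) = 128/45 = 2.84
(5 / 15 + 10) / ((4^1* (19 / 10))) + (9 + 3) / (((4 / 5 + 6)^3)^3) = 1176392068834615 / 865217146922112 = 1.36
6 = 6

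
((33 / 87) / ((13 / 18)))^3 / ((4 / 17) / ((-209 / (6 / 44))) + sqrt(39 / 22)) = 1213510266144 / 96727618947417679 + 359300164634136 * sqrt(858) / 96727618947417679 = 0.11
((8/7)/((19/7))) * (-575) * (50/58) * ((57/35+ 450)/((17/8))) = -2908488000/65569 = -44357.67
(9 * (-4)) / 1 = -36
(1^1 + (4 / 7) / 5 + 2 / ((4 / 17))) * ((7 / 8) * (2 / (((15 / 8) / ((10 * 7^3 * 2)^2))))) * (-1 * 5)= -6334222160 / 3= -2111407386.67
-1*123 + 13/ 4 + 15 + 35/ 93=-104.37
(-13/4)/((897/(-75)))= 25/92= 0.27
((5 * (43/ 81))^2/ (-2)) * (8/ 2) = -92450/ 6561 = -14.09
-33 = -33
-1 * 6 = -6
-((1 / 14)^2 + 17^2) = -56645 / 196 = -289.01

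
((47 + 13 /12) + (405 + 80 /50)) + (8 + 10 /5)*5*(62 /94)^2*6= 585.19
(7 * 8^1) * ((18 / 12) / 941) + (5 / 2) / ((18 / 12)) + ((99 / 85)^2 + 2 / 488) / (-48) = 137561977271 / 79626667200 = 1.73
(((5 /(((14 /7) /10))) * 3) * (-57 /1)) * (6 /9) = -2850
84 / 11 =7.64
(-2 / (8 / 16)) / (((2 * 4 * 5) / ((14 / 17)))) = -7 / 85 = -0.08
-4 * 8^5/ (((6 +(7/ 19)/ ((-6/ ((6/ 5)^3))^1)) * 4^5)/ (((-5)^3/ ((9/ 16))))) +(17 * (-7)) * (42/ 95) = 28565170982/ 5984145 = 4773.48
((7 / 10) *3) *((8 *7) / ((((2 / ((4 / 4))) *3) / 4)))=392 / 5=78.40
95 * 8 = 760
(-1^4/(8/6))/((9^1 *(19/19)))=-1/12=-0.08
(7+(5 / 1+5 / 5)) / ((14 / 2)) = 13 / 7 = 1.86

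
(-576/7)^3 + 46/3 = -573293150/1029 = -557136.20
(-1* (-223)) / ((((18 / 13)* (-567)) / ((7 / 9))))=-2899 / 13122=-0.22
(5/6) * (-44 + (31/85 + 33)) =-452/51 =-8.86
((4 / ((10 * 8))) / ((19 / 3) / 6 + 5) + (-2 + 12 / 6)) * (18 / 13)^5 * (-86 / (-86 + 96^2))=-365631408 / 923749137025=-0.00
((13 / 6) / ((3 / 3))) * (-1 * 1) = -13 / 6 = -2.17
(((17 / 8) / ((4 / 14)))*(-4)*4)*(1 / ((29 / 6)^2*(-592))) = 1071 / 124468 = 0.01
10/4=5/2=2.50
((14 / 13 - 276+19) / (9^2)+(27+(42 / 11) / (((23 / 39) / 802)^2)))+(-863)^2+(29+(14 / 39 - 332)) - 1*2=15942888500930 / 2042469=7805694.24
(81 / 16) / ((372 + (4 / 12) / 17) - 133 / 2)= 4131 / 249304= 0.02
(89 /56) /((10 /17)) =1513 /560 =2.70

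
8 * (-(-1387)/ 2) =5548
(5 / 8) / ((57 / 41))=0.45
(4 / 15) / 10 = 2 / 75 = 0.03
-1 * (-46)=46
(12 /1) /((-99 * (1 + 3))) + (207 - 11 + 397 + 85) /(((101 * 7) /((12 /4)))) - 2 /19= 1215223 /443289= 2.74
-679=-679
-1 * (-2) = 2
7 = 7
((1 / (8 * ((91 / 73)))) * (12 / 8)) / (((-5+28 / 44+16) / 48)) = 7227 / 11648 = 0.62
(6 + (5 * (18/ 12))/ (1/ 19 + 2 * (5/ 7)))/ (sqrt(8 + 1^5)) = 1453/ 394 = 3.69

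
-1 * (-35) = 35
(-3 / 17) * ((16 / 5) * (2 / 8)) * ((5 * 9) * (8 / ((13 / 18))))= -15552 / 221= -70.37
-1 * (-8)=8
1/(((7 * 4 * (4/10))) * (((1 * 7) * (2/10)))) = 25/392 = 0.06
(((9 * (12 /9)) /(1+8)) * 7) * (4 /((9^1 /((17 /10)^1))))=952 /135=7.05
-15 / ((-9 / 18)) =30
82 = 82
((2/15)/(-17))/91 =-2/23205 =-0.00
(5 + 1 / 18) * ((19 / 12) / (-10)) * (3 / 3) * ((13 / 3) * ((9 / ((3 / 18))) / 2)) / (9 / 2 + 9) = -22477 / 3240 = -6.94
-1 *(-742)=742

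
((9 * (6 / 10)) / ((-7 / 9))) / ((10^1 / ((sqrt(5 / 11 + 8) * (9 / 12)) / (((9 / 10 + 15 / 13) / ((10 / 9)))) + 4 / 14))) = -351 * sqrt(1023) / 13706 - 243 / 1225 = -1.02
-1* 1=-1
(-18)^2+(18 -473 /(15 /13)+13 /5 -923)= -2965 /3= -988.33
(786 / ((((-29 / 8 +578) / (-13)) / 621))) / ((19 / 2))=-101526048 / 87305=-1162.89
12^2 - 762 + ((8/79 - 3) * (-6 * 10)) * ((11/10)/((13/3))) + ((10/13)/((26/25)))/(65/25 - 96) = -3577956799/6234917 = -573.86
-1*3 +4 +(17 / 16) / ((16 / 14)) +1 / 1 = 375 / 128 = 2.93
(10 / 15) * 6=4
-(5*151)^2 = -570025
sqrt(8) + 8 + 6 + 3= 2*sqrt(2) + 17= 19.83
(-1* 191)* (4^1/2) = -382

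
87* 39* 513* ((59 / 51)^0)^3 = 1740609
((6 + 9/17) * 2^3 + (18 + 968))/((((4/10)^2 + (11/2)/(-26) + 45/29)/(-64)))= -42585920000/961469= -44292.56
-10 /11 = -0.91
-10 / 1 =-10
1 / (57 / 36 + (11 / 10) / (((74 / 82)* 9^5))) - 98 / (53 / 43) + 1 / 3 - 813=-9807593291492 / 11000676873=-891.54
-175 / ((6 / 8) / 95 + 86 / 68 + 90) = -1130500 / 589621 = -1.92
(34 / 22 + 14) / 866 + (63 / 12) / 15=35051 / 95260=0.37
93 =93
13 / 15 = 0.87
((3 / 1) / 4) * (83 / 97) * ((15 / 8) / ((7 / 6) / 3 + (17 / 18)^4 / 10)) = 122526675 / 47700817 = 2.57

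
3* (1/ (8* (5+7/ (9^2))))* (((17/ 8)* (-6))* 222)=-1375623/ 6592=-208.68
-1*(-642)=642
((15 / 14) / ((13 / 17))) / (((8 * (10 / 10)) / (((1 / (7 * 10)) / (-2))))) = -51 / 40768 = -0.00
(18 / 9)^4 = 16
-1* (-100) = 100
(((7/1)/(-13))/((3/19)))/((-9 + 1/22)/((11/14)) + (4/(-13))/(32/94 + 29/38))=10573101/36198541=0.29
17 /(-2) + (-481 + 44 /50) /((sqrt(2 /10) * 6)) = -4001 * sqrt(5) /50 - 17 /2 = -187.43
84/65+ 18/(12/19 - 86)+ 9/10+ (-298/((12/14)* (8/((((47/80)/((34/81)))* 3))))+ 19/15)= -24670758101/137649408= -179.23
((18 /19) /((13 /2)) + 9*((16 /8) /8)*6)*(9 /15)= 20223 /2470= 8.19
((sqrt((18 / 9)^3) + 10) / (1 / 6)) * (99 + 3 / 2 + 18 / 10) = 6138 * sqrt(2) / 5 + 6138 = 7874.09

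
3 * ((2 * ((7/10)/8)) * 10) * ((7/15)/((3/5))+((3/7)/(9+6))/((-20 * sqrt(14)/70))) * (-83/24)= -4067/288+83 * sqrt(14)/640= -13.64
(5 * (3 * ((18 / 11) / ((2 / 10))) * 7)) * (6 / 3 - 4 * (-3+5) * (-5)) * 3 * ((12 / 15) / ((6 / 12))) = 1905120 / 11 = 173192.73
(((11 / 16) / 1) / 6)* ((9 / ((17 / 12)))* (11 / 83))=1089 / 11288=0.10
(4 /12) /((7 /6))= 0.29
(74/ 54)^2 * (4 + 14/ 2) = 15059/ 729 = 20.66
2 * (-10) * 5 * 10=-1000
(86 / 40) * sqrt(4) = 4.30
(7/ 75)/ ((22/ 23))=161/ 1650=0.10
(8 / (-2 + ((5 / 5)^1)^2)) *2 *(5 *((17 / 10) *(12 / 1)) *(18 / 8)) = -3672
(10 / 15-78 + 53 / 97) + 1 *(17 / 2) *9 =-167 / 582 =-0.29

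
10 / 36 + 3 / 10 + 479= 21581 / 45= 479.58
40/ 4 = 10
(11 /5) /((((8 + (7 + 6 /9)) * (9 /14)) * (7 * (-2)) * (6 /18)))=-11 /235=-0.05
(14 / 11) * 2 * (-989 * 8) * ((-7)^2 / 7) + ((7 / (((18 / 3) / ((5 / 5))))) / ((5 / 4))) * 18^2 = -7737128 / 55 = -140675.05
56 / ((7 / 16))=128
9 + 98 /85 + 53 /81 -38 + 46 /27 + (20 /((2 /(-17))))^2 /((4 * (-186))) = -27461879 /426870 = -64.33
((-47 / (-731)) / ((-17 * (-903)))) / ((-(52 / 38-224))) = 19 / 1009942290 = 0.00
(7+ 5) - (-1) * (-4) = 8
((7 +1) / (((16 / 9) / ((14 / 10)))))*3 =189 / 10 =18.90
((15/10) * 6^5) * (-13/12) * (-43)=543348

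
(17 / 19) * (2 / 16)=17 / 152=0.11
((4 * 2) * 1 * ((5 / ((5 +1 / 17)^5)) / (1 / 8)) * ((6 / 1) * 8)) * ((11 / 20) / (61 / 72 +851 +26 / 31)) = 836647897536 / 279785733675385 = 0.00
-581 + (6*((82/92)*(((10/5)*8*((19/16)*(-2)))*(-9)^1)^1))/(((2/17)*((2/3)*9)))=92461/46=2010.02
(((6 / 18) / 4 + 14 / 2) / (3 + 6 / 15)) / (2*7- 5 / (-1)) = 0.11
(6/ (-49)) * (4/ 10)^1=-0.05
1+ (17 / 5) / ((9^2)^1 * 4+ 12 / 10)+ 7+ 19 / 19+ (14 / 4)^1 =10171 / 813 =12.51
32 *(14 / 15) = 448 / 15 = 29.87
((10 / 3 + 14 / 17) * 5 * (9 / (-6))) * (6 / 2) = -1590 / 17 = -93.53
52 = 52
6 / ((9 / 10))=20 / 3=6.67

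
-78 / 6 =-13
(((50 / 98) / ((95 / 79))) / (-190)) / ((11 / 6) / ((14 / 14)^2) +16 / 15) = -0.00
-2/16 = -1/8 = -0.12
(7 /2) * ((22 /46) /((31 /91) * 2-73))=-7007 /302726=-0.02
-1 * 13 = -13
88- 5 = 83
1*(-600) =-600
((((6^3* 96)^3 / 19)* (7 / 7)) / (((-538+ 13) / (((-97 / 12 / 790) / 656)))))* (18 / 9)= 27883.78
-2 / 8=-1 / 4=-0.25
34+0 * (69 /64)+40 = 74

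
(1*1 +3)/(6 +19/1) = 4/25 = 0.16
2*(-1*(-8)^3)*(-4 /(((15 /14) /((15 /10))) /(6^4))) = -37158912 /5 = -7431782.40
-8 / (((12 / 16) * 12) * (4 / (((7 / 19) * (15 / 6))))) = -35 / 171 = -0.20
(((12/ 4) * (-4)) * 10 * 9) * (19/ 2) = -10260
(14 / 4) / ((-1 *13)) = -7 / 26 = -0.27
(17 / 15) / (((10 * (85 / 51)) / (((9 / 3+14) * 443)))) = 128027 / 250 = 512.11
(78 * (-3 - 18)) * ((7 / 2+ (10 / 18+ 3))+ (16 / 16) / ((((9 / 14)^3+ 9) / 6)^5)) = -57049742544934235501951 / 4857983382919921875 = -11743.50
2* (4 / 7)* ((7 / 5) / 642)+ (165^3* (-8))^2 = 2072806090245000004 / 1605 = 1291467969000000.00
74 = 74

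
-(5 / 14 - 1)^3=729 / 2744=0.27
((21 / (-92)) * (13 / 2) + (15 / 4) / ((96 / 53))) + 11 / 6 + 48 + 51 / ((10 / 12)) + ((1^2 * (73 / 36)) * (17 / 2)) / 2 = 15929131 / 132480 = 120.24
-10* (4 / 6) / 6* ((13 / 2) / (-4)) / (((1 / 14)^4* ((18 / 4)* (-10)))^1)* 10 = -1248520 / 81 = -15413.83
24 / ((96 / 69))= 69 / 4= 17.25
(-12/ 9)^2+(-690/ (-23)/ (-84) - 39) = -4735/ 126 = -37.58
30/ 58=15/ 29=0.52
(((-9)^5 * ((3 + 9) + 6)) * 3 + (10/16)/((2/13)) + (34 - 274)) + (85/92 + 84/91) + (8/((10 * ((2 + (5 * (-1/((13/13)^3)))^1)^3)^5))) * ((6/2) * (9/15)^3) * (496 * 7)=-1689052618833247067/529669530000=-3188880.09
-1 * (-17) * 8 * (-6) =-816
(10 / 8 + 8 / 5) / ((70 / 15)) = 171 / 280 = 0.61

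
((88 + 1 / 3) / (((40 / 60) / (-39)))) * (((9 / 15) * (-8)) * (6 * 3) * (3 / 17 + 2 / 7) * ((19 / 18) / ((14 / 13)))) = 168481170 / 833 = 202258.31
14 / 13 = 1.08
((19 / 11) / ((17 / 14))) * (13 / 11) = 3458 / 2057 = 1.68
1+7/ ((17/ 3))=38/ 17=2.24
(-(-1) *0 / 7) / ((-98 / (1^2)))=0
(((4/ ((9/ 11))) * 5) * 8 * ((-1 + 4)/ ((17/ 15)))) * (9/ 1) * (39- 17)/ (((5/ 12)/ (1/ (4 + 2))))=696960/ 17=40997.65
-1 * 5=-5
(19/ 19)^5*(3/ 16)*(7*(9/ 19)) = 189/ 304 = 0.62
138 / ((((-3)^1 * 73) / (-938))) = 43148 / 73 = 591.07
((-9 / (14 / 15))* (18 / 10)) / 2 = -8.68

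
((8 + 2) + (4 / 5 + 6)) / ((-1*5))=-84 / 25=-3.36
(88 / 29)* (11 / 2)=16.69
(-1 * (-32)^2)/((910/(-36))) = 18432/455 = 40.51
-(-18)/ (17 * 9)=2/ 17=0.12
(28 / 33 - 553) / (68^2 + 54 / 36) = -36442 / 305283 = -0.12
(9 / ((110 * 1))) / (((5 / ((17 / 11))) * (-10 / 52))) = -1989 / 15125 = -0.13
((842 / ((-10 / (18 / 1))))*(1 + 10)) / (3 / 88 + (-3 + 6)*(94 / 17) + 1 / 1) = -124703568 / 131815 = -946.05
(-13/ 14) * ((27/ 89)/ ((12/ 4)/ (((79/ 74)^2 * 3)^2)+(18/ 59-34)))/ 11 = 2419851682287/ 3159631503320600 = 0.00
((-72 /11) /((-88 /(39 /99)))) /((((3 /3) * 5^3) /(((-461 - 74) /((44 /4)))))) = -0.01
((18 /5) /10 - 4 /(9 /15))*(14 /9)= -6622 /675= -9.81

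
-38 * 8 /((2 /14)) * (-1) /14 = 152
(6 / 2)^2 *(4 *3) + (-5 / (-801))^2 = 69292933 / 641601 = 108.00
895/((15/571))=102209/3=34069.67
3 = 3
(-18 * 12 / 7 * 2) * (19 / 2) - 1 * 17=-4223 / 7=-603.29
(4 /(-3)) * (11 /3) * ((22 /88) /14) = -11 /126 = -0.09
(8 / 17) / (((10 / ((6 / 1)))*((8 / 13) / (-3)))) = -1.38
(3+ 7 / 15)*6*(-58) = -6032 / 5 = -1206.40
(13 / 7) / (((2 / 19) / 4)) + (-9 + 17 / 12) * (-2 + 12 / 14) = 1664 / 21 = 79.24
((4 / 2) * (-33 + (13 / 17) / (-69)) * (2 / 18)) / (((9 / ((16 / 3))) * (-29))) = 1239104 / 8266131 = 0.15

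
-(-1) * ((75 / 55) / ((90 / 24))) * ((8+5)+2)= 60 / 11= 5.45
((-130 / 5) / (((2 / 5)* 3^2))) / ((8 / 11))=-715 / 72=-9.93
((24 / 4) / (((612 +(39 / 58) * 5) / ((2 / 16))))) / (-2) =-29 / 47588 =-0.00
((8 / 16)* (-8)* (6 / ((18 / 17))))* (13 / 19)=-884 / 57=-15.51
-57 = -57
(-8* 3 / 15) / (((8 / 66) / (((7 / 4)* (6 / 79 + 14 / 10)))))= -134673 / 3950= -34.09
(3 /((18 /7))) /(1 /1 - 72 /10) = -35 /186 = -0.19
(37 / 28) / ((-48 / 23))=-0.63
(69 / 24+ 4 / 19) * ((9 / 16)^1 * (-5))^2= 949725 / 38912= 24.41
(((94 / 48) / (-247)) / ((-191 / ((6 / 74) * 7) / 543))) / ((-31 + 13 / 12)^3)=-38587752 / 80763548140171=-0.00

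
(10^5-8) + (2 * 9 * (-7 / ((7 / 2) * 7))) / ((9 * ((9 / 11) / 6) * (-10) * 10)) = 52495822 / 525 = 99992.04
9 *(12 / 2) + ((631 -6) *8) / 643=61.78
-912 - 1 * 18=-930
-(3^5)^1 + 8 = -235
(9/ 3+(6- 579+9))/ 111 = -187/ 37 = -5.05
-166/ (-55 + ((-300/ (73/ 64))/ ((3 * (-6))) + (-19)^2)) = -18177/ 35107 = -0.52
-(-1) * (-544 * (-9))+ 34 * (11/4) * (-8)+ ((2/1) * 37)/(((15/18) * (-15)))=103552/25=4142.08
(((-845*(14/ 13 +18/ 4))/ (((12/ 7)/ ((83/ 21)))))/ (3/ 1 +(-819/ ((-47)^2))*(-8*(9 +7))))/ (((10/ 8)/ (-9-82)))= 31450427645/ 2006262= 15676.13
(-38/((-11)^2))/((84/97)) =-0.36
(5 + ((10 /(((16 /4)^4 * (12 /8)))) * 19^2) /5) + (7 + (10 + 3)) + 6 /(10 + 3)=68245 /2496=27.34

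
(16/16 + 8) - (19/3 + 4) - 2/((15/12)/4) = -116/15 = -7.73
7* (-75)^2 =39375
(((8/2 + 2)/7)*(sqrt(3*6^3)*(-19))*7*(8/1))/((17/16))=-262656*sqrt(2)/17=-21850.10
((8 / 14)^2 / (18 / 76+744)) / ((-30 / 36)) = -1216 / 2309615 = -0.00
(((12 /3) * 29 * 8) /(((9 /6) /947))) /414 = 1415.16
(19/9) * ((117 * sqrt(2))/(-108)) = -247 * sqrt(2)/108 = -3.23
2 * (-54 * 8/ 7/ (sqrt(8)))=-216 * sqrt(2)/ 7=-43.64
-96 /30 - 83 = -431 /5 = -86.20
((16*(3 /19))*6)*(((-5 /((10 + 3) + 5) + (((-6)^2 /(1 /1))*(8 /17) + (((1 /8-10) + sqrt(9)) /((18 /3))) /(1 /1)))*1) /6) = 37987 /969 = 39.20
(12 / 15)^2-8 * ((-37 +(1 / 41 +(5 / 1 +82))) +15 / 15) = -417744 / 1025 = -407.56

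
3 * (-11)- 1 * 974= -1007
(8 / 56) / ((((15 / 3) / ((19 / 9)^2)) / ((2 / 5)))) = 722 / 14175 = 0.05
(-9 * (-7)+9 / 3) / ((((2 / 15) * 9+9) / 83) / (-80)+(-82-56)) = -730400 / 1527217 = -0.48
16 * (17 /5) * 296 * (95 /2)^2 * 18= 653958720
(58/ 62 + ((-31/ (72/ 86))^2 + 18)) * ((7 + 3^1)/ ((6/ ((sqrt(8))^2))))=279221555/ 15066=18533.22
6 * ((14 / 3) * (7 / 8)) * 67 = 1641.50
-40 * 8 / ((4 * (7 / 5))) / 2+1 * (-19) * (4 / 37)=-7932 / 259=-30.63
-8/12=-2/3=-0.67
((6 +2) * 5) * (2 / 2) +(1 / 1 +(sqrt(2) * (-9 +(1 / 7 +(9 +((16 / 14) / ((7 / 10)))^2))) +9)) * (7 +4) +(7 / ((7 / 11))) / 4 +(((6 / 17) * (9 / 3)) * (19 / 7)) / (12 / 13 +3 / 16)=74173 * sqrt(2) / 2401 +5693441 / 36652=199.03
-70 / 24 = -35 / 12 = -2.92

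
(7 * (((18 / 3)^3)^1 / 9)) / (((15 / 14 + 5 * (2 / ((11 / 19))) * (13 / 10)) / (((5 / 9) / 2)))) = 21560 / 10869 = 1.98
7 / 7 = 1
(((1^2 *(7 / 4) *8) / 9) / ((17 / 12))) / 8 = 7 / 51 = 0.14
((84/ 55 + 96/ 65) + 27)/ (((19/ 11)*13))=21453/ 16055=1.34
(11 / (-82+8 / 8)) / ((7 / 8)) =-88 / 567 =-0.16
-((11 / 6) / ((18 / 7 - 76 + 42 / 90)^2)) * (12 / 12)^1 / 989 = -40425 / 116090641738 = -0.00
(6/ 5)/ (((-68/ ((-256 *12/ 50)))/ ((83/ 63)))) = 21248/ 14875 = 1.43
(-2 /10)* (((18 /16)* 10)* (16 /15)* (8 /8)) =-2.40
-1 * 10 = -10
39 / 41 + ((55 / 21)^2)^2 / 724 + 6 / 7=10814804573 / 5772974004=1.87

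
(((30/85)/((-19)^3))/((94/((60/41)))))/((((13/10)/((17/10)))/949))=-0.00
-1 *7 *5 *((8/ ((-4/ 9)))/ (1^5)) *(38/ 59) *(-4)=-1623.05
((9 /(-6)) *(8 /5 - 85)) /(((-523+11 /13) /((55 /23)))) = -178893 /312248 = -0.57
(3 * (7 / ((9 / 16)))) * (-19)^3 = -768208 / 3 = -256069.33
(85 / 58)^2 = 7225 / 3364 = 2.15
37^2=1369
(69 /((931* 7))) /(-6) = -23 /13034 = -0.00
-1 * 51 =-51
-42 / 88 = -21 / 44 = -0.48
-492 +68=-424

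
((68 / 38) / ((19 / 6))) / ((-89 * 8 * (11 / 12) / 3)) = -918 / 353419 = -0.00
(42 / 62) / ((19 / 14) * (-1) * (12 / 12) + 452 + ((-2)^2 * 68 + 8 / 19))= 5586 / 5962385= 0.00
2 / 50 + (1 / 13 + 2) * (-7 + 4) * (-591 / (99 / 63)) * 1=8377568 / 3575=2343.38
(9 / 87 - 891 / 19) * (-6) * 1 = 154692 / 551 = 280.75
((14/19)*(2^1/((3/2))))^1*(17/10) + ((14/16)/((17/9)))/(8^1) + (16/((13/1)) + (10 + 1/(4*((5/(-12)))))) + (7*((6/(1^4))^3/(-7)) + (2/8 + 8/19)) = -163636117/806208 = -202.97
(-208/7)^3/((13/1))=-692224/343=-2018.15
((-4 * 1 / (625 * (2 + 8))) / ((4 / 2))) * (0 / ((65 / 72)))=0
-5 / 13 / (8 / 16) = -10 / 13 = -0.77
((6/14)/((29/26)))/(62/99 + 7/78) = 200772/374129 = 0.54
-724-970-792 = -2486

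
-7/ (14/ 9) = -9/ 2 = -4.50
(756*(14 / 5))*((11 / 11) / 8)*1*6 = 7938 / 5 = 1587.60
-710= -710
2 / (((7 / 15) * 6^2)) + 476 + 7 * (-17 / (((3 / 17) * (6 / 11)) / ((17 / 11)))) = -90373 / 63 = -1434.49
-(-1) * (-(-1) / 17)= 1 / 17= 0.06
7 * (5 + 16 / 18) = 371 / 9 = 41.22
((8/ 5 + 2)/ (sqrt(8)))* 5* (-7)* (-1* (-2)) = -63* sqrt(2) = -89.10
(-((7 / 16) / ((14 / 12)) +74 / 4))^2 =22801 / 64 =356.27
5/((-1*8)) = -0.62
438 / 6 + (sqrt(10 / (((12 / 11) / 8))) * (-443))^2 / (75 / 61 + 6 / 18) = 119712839 / 13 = 9208679.92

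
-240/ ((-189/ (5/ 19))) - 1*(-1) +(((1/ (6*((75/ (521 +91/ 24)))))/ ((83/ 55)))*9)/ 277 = 598521923/ 440323632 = 1.36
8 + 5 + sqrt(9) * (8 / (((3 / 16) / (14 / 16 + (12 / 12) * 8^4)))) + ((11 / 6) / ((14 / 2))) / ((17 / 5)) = 524413.08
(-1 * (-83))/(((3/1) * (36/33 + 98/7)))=11/6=1.83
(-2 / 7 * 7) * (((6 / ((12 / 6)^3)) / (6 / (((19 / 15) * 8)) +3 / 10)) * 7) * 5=-6650 / 113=-58.85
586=586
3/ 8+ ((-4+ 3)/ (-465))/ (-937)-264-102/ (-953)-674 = -3114261186709/ 3321814920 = -937.52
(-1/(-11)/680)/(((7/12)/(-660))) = -18/119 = -0.15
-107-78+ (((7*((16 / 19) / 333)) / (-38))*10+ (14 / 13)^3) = -48531338633 / 264107961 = -183.76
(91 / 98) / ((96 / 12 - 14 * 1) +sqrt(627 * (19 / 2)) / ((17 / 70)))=289 / 5236798 +1615 * sqrt(66) / 4488684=0.00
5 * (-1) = -5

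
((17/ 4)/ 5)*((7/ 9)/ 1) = 119/ 180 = 0.66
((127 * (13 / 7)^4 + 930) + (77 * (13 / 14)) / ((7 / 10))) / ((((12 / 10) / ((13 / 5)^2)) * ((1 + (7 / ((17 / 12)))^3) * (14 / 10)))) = 2534656785167 / 30132446757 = 84.12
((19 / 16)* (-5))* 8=-95 / 2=-47.50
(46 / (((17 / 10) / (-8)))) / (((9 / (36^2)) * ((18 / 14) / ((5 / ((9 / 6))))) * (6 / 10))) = -20608000 / 153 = -134692.81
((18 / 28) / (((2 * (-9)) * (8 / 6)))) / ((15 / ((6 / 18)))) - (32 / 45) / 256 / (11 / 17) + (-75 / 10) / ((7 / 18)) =-1069471 / 55440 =-19.29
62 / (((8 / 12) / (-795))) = -73935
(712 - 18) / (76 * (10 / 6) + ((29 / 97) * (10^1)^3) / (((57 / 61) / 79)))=1918563 / 70225670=0.03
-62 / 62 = -1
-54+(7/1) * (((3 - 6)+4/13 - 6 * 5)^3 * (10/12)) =-2687508703/13182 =-203877.16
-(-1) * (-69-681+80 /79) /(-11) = 59170 /869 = 68.09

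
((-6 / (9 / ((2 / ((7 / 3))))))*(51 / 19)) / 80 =-51 / 2660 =-0.02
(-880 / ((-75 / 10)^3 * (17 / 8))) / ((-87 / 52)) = -0.59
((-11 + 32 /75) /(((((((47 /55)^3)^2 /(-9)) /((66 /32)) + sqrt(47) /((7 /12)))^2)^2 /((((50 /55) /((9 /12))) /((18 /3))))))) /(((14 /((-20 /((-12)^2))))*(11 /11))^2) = -13650602339980061985516481192269524617397047112033016289016560185016745927732958837324323952198028564453125 /1238741982730809106240659725125057758871449046485347789912263722481883412500703007175947212478037181727396472295424-402237604156304232187176521956622124512173655561372695888218907000869305957048200070858001708984375*sqrt(47) /35048154785276400697166696613995522829092605434737092290410358829840522082975979152782571652275836966030909696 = -0.00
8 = 8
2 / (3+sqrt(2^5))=-6 / 23+8*sqrt(2) / 23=0.23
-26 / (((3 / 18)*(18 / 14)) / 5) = -1820 / 3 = -606.67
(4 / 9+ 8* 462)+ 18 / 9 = 33286 / 9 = 3698.44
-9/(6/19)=-57/2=-28.50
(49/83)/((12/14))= 343/498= 0.69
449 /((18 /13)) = 5837 /18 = 324.28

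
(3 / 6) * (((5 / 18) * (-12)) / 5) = -0.33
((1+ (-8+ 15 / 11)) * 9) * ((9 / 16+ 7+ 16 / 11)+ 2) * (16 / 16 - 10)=4868829 / 968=5029.78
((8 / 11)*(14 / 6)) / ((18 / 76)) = 2128 / 297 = 7.16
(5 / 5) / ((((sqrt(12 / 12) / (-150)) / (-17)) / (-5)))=-12750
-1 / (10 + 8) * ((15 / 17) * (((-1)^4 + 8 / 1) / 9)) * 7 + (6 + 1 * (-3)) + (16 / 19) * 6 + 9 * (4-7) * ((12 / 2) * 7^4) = -753793415 / 1938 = -388954.29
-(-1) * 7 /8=7 /8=0.88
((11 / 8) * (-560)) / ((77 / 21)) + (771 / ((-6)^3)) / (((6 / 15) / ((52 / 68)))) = -530785 / 2448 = -216.82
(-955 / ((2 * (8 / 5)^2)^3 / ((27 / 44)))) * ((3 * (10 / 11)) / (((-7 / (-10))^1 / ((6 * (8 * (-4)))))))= 90650390625 / 27754496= 3266.15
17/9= 1.89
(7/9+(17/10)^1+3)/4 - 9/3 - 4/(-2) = 0.37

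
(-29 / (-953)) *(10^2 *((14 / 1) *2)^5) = 49910067200 / 953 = 52371529.07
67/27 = 2.48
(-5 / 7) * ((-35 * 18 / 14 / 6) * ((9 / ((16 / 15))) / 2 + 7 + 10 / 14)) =200475 / 3136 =63.93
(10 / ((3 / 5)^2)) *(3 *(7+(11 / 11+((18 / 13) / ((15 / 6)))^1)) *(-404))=-11231200 / 39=-287979.49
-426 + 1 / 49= -20873 / 49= -425.98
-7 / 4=-1.75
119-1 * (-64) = 183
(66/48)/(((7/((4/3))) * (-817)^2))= 11/28034538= 0.00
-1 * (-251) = 251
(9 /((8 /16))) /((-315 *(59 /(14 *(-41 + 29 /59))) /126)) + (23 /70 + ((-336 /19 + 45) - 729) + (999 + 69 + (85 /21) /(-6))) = 9066393569 /20833785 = 435.18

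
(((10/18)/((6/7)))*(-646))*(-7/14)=11305/54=209.35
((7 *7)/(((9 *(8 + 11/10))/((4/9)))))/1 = 280/1053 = 0.27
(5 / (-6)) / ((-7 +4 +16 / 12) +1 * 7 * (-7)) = 5 / 304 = 0.02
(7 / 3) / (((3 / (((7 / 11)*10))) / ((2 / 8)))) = 245 / 198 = 1.24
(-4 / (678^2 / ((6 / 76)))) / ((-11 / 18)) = 3 / 2668721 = 0.00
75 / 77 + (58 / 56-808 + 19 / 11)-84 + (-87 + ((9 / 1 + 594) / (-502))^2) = -4724076372 / 4851077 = -973.82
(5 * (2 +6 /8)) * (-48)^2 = 31680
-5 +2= -3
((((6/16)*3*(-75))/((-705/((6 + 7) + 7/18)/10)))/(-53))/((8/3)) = -18075/159424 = -0.11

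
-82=-82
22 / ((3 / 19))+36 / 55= 23098 / 165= 139.99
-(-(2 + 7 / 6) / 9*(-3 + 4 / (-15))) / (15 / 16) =-7448 / 6075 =-1.23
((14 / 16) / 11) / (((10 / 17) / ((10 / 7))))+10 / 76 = 543 / 1672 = 0.32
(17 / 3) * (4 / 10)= 34 / 15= 2.27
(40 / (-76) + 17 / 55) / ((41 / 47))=-10669 / 42845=-0.25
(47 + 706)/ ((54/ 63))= 1757/ 2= 878.50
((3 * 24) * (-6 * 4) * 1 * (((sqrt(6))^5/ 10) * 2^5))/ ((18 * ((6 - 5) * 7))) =-55296 * sqrt(6)/ 35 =-3869.91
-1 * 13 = -13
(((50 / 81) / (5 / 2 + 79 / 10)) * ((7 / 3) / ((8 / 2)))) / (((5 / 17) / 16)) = 5950 / 3159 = 1.88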